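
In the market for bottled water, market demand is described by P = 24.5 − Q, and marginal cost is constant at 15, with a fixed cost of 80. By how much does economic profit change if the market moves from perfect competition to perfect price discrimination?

Economic profit rises by 45.125

Under competition P = MC = 15, so Q = (24.5 − 15)/1 = 9.5.
Profit = (15 − 15)·9.5 − 80 = −80.
Under first-degree price discrimination the firm charges each unit its demand price and produces up to where P = MC, i.e. Q = 9.5. Consumer surplus is zero; producer surplus equals total surplus.
PS equals the full surplus area, 45.125. Profit = 45.125 − 80 = −34.875.
Change in economic profit: −34.875 − −80 = 45.125.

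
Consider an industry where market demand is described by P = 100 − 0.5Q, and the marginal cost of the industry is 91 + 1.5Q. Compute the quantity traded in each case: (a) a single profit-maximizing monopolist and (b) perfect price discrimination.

Monopoly: Q = 3.6; Perfect PD: Q = 4.5

The monopolist equates marginal revenue to marginal cost: 100 − Q = 91 + 1.5Q, so Q = 3.6. From demand, P = 98.2.
A perfectly discriminating monopolist sells every unit with P(Q) ≥ MC(Q), so output equals the competitive quantity Q = 4.5. Each buyer pays their reservation price, so CS = 0 and the firm captures all surplus.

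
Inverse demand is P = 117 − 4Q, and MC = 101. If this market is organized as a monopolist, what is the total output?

Q = 2

A monopolist chooses Q where MR = MC. MR = 117 − 8Q; setting this equal to 101 gives Q = 2 and P = 109.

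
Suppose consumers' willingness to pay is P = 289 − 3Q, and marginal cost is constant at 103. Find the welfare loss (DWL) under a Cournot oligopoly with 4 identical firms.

Under competition P = MC = 103, so Q = (289 − 103)/3 = 62.
With 4 symmetric Cournot firms, each firm's FOC gives 289 − 15q = 103, so q = 12.4, Q = 4·12.4 = 49.6, and P = 140.2.
DWL is the triangle between Q = 49.6 and Q = 62: ½·(62 − 49.6)·(140.2 − 103) = 230.64.

DWL = 230.64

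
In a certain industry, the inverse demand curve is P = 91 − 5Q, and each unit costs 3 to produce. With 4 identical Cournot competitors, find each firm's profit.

Cournot with 4 identical firms: the symmetric best-response condition is 91 − 25q = 3. Each firm produces q = 3.52, total output Q = 14.08, price P = 20.6.
Each firm's profit = (20.6 − 3)·3.52 = 61.952.

π_i = 61.952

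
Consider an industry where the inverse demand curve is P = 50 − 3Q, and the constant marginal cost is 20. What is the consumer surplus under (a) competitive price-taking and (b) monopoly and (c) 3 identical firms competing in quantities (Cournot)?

Competition: CS = 150; Monopoly: CS = 37.5; Cournot: CS = 84.375

Competitive firms price at marginal cost: P = 20, giving Q = 10.
CS = ½·(50 − 20)·10 = 150.
A monopolist chooses Q where MR = MC. MR = 50 − 6Q; setting this equal to 20 gives Q = 5 and P = 35.
CS = ½·(50 − 35)·5 = 37.5.
With 3 symmetric Cournot firms, each firm's FOC gives 50 − 12q = 20, so q = 2.5, Q = 3·2.5 = 7.5, and P = 27.5.
CS = ½·(50 − 27.5)·7.5 = 84.375.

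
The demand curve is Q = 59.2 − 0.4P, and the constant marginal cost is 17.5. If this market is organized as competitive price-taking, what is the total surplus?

Inverting demand: P = 148 − 2.5Q.
Under competition P = MC = 17.5, so Q = (148 − 17.5)/2.5 = 52.2.
CS = ½·(148 − 17.5)·52.2 = 3406.05; PS = (17.5 − 17.5)·52.2 = 0; TS = 3406.05.

TS = 3406.05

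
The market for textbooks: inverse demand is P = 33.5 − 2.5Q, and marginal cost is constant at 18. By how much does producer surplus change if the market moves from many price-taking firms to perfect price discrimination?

Competitive firms price at marginal cost: P = 18, giving Q = 6.2.
PS = (18 − 18)·6.2 = 0.
With perfect price discrimination, output is the efficient level Q = 6.2 (where demand meets MC), but every buyer pays their willingness to pay: CS = 0 and PS = total surplus.
PS = ½·(33.5 − 18)·6.2 = 48.05.
Change in producer surplus: 48.05 − 0 = 48.05.

PS rises by 48.05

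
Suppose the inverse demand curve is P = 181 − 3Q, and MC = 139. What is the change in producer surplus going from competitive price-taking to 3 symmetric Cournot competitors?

Competitive firms price at marginal cost: P = 139, giving Q = 14.
PS = (139 − 139)·14 = 0.
With 3 symmetric Cournot firms, each firm's FOC gives 181 − 12q = 139, so q = 3.5, Q = 3·3.5 = 10.5, and P = 149.5.
PS = (149.5 − 139)·10.5 = 110.25.
Change in producer surplus: 110.25 − 0 = 110.25.

PS rises by 110.25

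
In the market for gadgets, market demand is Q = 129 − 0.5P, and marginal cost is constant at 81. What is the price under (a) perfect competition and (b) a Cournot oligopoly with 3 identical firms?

Inverting demand: P = 258 − 2Q.
Perfect competition: P = MC = 81, so 258 − 2Q = 81 and Q = 88.5.
Cournot with 3 identical firms: the symmetric best-response condition is 258 − 8q = 81. Each firm produces q = 22.125, total output Q = 66.375, price P = 125.25.

Competition: P = 81; Cournot: P = 125.25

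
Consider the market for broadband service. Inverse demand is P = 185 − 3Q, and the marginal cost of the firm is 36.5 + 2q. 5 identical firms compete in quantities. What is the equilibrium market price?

Cournot with 5 identical firms: the symmetric best-response condition is 185 − 18q = 36.5 + 2q. Each firm produces q = 7.425, total output Q = 37.125, price P = 73.625.

P = 73.625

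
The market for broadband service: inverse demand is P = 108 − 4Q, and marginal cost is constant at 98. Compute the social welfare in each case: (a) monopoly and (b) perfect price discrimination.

Monopoly sets MR = MC: 108 − 8Q = 98 ⇒ Q = 1.25, P = 108 − 4·1.25 = 103.
CS = ½·(108 − 103)·1.25 = 3.125; PS = (103 − 98)·1.25 = 6.25; TS = 9.375.
With perfect price discrimination, output is the efficient level Q = 2.5 (where demand meets MC), but every buyer pays their willingness to pay: CS = 0 and PS = total surplus.
TS = 12.5 (equal to competitive TS).

Monopoly: TS = 9.375; Perfect PD: TS = 12.5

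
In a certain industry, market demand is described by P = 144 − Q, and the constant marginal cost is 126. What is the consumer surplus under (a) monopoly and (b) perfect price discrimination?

Monopoly: CS = 40.5; Perfect PD: CS = 0

Monopoly sets MR = MC: 144 − 2Q = 126 ⇒ Q = 9, P = 144 − 9 = 135.
CS = ½·(144 − 135)·9 = 40.5.
A perfectly discriminating monopolist sells every unit with P(Q) ≥ MC(Q), so output equals the competitive quantity Q = 18. Each buyer pays their reservation price, so CS = 0 and the firm captures all surplus.
CS = 0.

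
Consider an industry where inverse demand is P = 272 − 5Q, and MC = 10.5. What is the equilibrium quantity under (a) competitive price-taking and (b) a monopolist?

Perfect competition: P = MC = 10.5, so 272 − 5Q = 10.5 and Q = 52.3.
A monopolist chooses Q where MR = MC. MR = 272 − 10Q; setting this equal to 10.5 gives Q = 26.15 and P = 141.25.

Competition: Q = 52.3; Monopoly: Q = 26.15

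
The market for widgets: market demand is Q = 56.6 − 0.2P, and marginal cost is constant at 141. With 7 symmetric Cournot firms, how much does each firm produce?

Inverting demand: P = 283 − 5Q.
In a 7-firm Cournot equilibrium, symmetry and the first-order condition give q = (283 − 141)/(40) = 3.55. So Q = 24.85 and P = 158.75.

q_i = 3.55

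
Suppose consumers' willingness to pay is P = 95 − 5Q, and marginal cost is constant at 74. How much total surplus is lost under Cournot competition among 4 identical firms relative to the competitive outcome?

DWL = 1.764

Under competition P = MC = 74, so Q = (95 − 74)/5 = 4.2.
With 4 symmetric Cournot firms, each firm's FOC gives 95 − 25q = 74, so q = 0.84, Q = 4·0.84 = 3.36, and P = 78.2.
DWL is the triangle between Q = 3.36 and Q = 4.2: ½·(4.2 − 3.36)·(78.2 − 74) = 1.764.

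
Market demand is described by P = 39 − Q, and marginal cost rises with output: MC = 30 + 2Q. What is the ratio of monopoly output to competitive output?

Q_m/Q_c = 0.75

Monopoly sets MR = MC: 39 − 2Q = 30 + 2Q ⇒ Q = 2.25, P = 39 − 2.25 = 36.75.
Competitive equilibrium sets price equal to marginal cost: 39 − Q = 30 + 2Q, so Q = 3 and P = 36.
Ratio Q_m/Q_c = 2.25/3 = 0.75.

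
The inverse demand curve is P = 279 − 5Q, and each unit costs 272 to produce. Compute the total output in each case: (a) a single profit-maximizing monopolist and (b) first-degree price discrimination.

A monopolist chooses Q where MR = MC. MR = 279 − 10Q; setting this equal to 272 gives Q = 0.7 and P = 275.5.
With perfect price discrimination, output is the efficient level Q = 1.4 (where demand meets MC), but every buyer pays their willingness to pay: CS = 0 and PS = total surplus.

Monopoly: Q = 0.7; Perfect PD: Q = 1.4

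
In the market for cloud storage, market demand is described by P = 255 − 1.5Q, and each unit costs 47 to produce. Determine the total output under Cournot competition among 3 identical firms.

Cournot with 3 identical firms: the symmetric best-response condition is 255 − 6q = 47. Each firm produces q = 104/3, total output Q = 104, price P = 99.

Q = 104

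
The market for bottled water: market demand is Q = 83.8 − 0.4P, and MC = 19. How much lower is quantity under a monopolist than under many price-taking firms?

Quantity falls by 38.1

Inverting demand: P = 209.5 − 2.5Q.
Perfect competition: P = MC = 19, so 209.5 − 2.5Q = 19 and Q = 76.2.
The monopolist equates marginal revenue to marginal cost: 209.5 − 5Q = 19, so Q = 38.1. From demand, P = 114.25.
Change in quantity: 38.1 − 76.2 = −38.1.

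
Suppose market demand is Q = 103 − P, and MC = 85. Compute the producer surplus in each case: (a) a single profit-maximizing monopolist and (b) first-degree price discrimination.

Monopoly: PS = 81; Perfect PD: PS = 162

Inverting demand: P = 103 − Q.
Monopoly sets MR = MC: 103 − 2Q = 85 ⇒ Q = 9, P = 103 − 9 = 94.
PS = (94 − 85)·9 = 81.
A perfectly discriminating monopolist sells every unit with P(Q) ≥ MC(Q), so output equals the competitive quantity Q = 18. Each buyer pays their reservation price, so CS = 0 and the firm captures all surplus.
PS = ½·(103 − 85)·18 = 162.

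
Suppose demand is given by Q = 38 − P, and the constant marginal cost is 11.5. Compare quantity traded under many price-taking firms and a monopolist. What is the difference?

Q falls by 13.25

Inverting demand: P = 38 − Q.
Perfect competition: P = MC = 11.5, so 38 − Q = 11.5 and Q = 26.5.
A monopolist chooses Q where MR = MC. MR = 38 − 2Q; setting this equal to 11.5 gives Q = 13.25 and P = 24.75.
Change in quantity traded: 13.25 − 26.5 = −13.25.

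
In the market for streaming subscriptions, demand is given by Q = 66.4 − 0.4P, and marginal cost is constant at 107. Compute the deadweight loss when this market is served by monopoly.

DWL = 174.05

Inverting demand: P = 166 − 2.5Q.
Perfect competition: P = MC = 107, so 166 − 2.5Q = 107 and Q = 23.6.
The monopolist equates marginal revenue to marginal cost: 166 − 5Q = 107, so Q = 11.8. From demand, P = 136.5.
DWL is the triangle between Q = 11.8 and Q = 23.6: ½·(23.6 − 11.8)·(136.5 − 107) = 174.05.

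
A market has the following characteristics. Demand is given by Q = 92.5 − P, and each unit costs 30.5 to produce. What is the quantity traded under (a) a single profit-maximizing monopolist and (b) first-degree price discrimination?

Monopoly: Q = 31; Perfect PD: Q = 62

Inverting demand: P = 92.5 − Q.
A monopolist chooses Q where MR = MC. MR = 92.5 − 2Q; setting this equal to 30.5 gives Q = 31 and P = 61.5.
With perfect price discrimination, output is the efficient level Q = 62 (where demand meets MC), but every buyer pays their willingness to pay: CS = 0 and PS = total surplus.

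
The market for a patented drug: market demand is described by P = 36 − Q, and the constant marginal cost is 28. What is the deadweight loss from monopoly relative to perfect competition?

DWL = 8

Perfect competition: P = MC = 28, so 36 − Q = 28 and Q = 8.
Monopoly sets MR = MC: 36 − 2Q = 28 ⇒ Q = 4, P = 36 − 4 = 32.
DWL is the triangle between Q = 4 and Q = 8: ½·(8 − 4)·(32 − 28) = 8.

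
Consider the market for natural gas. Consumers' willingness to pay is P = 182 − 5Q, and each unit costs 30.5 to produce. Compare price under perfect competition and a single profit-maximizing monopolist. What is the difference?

Under competition P = MC = 30.5, so Q = (182 − 30.5)/5 = 30.3.
Monopoly sets MR = MC: 182 − 10Q = 30.5 ⇒ Q = 15.15, P = 182 − 5·15.15 = 106.25.
Change in price: 106.25 − 30.5 = 75.75.

Price rises by 75.75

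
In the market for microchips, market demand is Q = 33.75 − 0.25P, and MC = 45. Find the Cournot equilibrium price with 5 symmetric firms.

Inverting demand: P = 135 − 4Q.
With 5 symmetric Cournot firms, each firm's FOC gives 135 − 24q = 45, so q = 3.75, Q = 5·3.75 = 18.75, and P = 60.

P = 60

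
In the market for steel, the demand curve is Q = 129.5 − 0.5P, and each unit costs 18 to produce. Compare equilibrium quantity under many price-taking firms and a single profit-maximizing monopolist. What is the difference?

Q falls by 60.25

Inverting demand: P = 259 − 2Q.
Perfect competition: P = MC = 18, so 259 − 2Q = 18 and Q = 120.5.
The monopolist equates marginal revenue to marginal cost: 259 − 4Q = 18, so Q = 60.25. From demand, P = 138.5.
Change in equilibrium quantity: 60.25 − 120.5 = −60.25.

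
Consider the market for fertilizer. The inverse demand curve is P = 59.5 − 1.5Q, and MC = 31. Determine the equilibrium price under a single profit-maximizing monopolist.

The monopolist equates marginal revenue to marginal cost: 59.5 − 3Q = 31, so Q = 9.5. From demand, P = 45.25.

P = 45.25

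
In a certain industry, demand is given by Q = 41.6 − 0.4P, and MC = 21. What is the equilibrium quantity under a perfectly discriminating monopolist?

Inverting demand: P = 104 − 2.5Q.
With perfect price discrimination, output is the efficient level Q = 33.2 (where demand meets MC), but every buyer pays their willingness to pay: CS = 0 and PS = total surplus.

Q = 33.2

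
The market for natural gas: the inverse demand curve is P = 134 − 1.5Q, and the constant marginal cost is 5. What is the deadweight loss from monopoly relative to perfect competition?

Perfect competition: P = MC = 5, so 134 − 1.5Q = 5 and Q = 86.
Monopoly sets MR = MC: 134 − 3Q = 5 ⇒ Q = 43, P = 134 − 1.5·43 = 69.5.
DWL is the triangle between Q = 43 and Q = 86: ½·(86 − 43)·(69.5 − 5) = 1386.75.

DWL = 1386.75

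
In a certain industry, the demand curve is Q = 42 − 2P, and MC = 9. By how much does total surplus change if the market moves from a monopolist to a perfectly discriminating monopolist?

Inverting demand: P = 21 − 0.5Q.
The monopolist equates marginal revenue to marginal cost: 21 − Q = 9, so Q = 12. From demand, P = 15.
CS = ½·(21 − 15)·12 = 36; PS = (15 − 9)·12 = 72; TS = 108.
With perfect price discrimination, output is the efficient level Q = 24 (where demand meets MC), but every buyer pays their willingness to pay: CS = 0 and PS = total surplus.
TS = 144 (equal to competitive TS).
Change in total surplus: 144 − 108 = 36.

TS rises by 36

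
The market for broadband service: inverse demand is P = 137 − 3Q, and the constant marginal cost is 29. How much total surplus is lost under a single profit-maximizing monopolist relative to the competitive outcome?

DWL = 486

Perfect competition: P = MC = 29, so 137 − 3Q = 29 and Q = 36.
A monopolist chooses Q where MR = MC. MR = 137 − 6Q; setting this equal to 29 gives Q = 18 and P = 83.
DWL is the triangle between Q = 18 and Q = 36: ½·(36 − 18)·(83 − 29) = 486.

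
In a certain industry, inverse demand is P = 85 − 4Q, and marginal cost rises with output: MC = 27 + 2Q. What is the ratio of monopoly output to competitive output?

Q_m/Q_c = 0.6

The monopolist equates marginal revenue to marginal cost: 85 − 8Q = 27 + 2Q, so Q = 5.8. From demand, P = 61.8.
Competitive equilibrium sets price equal to marginal cost: 85 − 4Q = 27 + 2Q, so Q = 29/3 and P = 139/3.
Ratio Q_m/Q_c = 5.8/(29/3) = 0.6.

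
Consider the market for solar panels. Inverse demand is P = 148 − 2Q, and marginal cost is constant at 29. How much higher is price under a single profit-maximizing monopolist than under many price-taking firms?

Competitive firms price at marginal cost: P = 29, giving Q = 59.5.
The monopolist equates marginal revenue to marginal cost: 148 − 4Q = 29, so Q = 29.75. From demand, P = 88.5.
Change in price: 88.5 − 29 = 59.5.

P rises by 59.5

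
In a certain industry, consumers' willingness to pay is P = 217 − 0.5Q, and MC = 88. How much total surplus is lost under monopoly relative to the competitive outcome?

DWL = 4160.25

Perfect competition: P = MC = 88, so 217 − 0.5Q = 88 and Q = 258.
Monopoly sets MR = MC: 217 − Q = 88 ⇒ Q = 129, P = 217 − 0.5·129 = 152.5.
DWL is the triangle between Q = 129 and Q = 258: ½·(258 − 129)·(152.5 − 88) = 4160.25.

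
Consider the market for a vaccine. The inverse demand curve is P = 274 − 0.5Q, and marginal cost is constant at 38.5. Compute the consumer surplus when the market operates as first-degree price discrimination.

CS = 0

With perfect price discrimination, output is the efficient level Q = 471 (where demand meets MC), but every buyer pays their willingness to pay: CS = 0 and PS = total surplus.
CS = 0.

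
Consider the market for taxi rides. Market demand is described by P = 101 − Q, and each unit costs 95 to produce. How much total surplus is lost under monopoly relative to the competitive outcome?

DWL = 4.5

Under competition P = MC = 95, so Q = (101 − 95)/1 = 6.
The monopolist equates marginal revenue to marginal cost: 101 − 2Q = 95, so Q = 3. From demand, P = 98.
DWL is the triangle between Q = 3 and Q = 6: ½·(6 − 3)·(98 − 95) = 4.5.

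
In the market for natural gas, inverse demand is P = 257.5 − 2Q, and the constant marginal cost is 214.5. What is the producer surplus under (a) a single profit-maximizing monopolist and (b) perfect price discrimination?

Monopoly: PS = 231.125; Perfect PD: PS = 462.25

A monopolist chooses Q where MR = MC. MR = 257.5 − 4Q; setting this equal to 214.5 gives Q = 10.75 and P = 236.
PS = (236 − 214.5)·10.75 = 231.125.
Under first-degree price discrimination the firm charges each unit its demand price and produces up to where P = MC, i.e. Q = 21.5. Consumer surplus is zero; producer surplus equals total surplus.
PS = ½·(257.5 − 214.5)·21.5 = 462.25.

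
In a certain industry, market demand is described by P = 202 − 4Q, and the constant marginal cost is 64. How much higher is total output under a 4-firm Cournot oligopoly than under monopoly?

Q rises by 10.35

A monopolist chooses Q where MR = MC. MR = 202 − 8Q; setting this equal to 64 gives Q = 17.25 and P = 133.
Cournot with 4 identical firms: the symmetric best-response condition is 202 − 20q = 64. Each firm produces q = 6.9, total output Q = 27.6, price P = 91.6.
Change in total output: 27.6 − 17.25 = 10.35.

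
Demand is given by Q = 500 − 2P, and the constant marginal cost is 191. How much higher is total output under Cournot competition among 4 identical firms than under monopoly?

Q rises by 35.4

Inverting demand: P = 250 − 0.5Q.
The monopolist equates marginal revenue to marginal cost: 250 − Q = 191, so Q = 59. From demand, P = 220.5.
Cournot with 4 identical firms: the symmetric best-response condition is 250 − 2.5q = 191. Each firm produces q = 23.6, total output Q = 94.4, price P = 202.8.
Change in total output: 94.4 − 59 = 35.4.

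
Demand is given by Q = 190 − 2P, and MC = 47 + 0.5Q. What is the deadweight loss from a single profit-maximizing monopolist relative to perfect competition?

Inverting demand: P = 95 − 0.5Q.
Competitive equilibrium sets price equal to marginal cost: 95 − 0.5Q = 47 + 0.5Q, so Q = 48 and P = 71.
Monopoly sets MR = MC: 95 − Q = 47 + 0.5Q ⇒ Q = 32, P = 95 − 0.5·32 = 79.
CS = ½·(95 − 71)·48 = 576; PS = (71·48 − 47·48 − ½·0.5·48²) = 576; TS = 1152.
CS = ½·(95 − 79)·32 = 256; PS = (79·32 − 47·32 − ½·0.5·32²) = 768; TS = 1024.
DWL = 1152 − 1024 = 128.

DWL = 128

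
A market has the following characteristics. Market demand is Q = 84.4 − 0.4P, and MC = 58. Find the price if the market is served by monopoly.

P = 134.5

Inverting demand: P = 211 − 2.5Q.
Monopoly sets MR = MC: 211 − 5Q = 58 ⇒ Q = 30.6, P = 211 − 2.5·30.6 = 134.5.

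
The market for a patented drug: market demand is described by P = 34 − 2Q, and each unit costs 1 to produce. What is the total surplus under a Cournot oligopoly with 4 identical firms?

Cournot with 4 identical firms: the symmetric best-response condition is 34 − 10q = 1. Each firm produces q = 3.3, total output Q = 13.2, price P = 7.6.
CS = ½·(34 − 7.6)·13.2 = 174.24; PS = (7.6 − 1)·13.2 = 87.12; TS = 261.36.

TS = 261.36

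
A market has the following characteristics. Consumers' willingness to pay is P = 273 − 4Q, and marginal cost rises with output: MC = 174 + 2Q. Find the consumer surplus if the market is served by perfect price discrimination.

CS = 0

Under first-degree price discrimination the firm charges each unit its demand price and produces up to where P = MC, i.e. Q = 16.5. Consumer surplus is zero; producer surplus equals total surplus.
CS = 0.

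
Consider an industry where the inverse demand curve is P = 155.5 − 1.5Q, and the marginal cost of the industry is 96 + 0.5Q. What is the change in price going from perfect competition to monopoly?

Under competition P = MC: 155.5 − 1.5Q = 96 + 0.5Q ⇒ Q = 29.75, P = 110.875.
A monopolist chooses Q where MR = MC. MR = 155.5 − 3Q; setting this equal to 96 + 0.5Q gives Q = 17 and P = 130.
Change in price: 130 − 110.875 = 19.125.

P rises by 19.125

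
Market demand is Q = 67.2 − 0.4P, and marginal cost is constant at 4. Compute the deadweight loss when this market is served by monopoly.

DWL = 1344.8

Inverting demand: P = 168 − 2.5Q.
Perfect competition: P = MC = 4, so 168 − 2.5Q = 4 and Q = 65.6.
Monopoly sets MR = MC: 168 − 5Q = 4 ⇒ Q = 32.8, P = 168 − 2.5·32.8 = 86.
DWL is the triangle between Q = 32.8 and Q = 65.6: ½·(65.6 − 32.8)·(86 − 4) = 1344.8.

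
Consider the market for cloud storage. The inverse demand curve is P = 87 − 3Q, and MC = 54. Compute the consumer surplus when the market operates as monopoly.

A monopolist chooses Q where MR = MC. MR = 87 − 6Q; setting this equal to 54 gives Q = 5.5 and P = 70.5.
CS = ½·(87 − 70.5)·5.5 = 45.375.

CS = 45.375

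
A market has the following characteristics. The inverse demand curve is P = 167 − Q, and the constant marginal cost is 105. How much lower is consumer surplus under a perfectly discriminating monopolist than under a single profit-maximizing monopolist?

CS falls by 480.5

Monopoly sets MR = MC: 167 − 2Q = 105 ⇒ Q = 31, P = 167 − 31 = 136.
CS = ½·(167 − 136)·31 = 480.5.
With perfect price discrimination, output is the efficient level Q = 62 (where demand meets MC), but every buyer pays their willingness to pay: CS = 0 and PS = total surplus.
CS = 0.
Change in consumer surplus: 0 − 480.5 = −480.5.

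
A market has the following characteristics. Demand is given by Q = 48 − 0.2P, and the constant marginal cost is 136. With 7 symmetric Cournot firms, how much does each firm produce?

Inverting demand: P = 240 − 5Q.
With 7 symmetric Cournot firms, each firm's FOC gives 240 − 40q = 136, so q = 2.6, Q = 7·2.6 = 18.2, and P = 149.

q_i = 2.6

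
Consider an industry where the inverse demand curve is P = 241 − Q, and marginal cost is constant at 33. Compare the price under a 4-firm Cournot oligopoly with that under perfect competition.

Cournot: P = 74.6; Competition: P = 33

In a 4-firm Cournot equilibrium, symmetry and the first-order condition give q = (241 − 33)/(5) = 41.6. So Q = 166.4 and P = 74.6.
Competitive firms price at marginal cost: P = 33, giving Q = 208.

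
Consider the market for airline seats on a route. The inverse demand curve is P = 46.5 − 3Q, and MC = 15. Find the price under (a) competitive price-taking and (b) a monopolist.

Competition: P = 15; Monopoly: P = 30.75

Competitive firms price at marginal cost: P = 15, giving Q = 10.5.
A monopolist chooses Q where MR = MC. MR = 46.5 − 6Q; setting this equal to 15 gives Q = 5.25 and P = 30.75.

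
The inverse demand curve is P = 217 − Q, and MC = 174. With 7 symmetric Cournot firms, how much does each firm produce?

q_i = 5.375

Cournot with 7 identical firms: the symmetric best-response condition is 217 − 8q = 174. Each firm produces q = 5.375, total output Q = 37.625, price P = 179.375.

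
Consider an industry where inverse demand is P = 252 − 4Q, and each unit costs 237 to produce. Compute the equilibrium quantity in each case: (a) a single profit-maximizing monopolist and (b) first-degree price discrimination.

Monopoly: Q = 1.875; Perfect PD: Q = 3.75

A monopolist chooses Q where MR = MC. MR = 252 − 8Q; setting this equal to 237 gives Q = 1.875 and P = 244.5.
With perfect price discrimination, output is the efficient level Q = 3.75 (where demand meets MC), but every buyer pays their willingness to pay: CS = 0 and PS = total surplus.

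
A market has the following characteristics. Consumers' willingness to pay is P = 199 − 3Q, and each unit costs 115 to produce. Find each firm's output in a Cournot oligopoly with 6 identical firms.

Cournot with 6 identical firms: the symmetric best-response condition is 199 − 21q = 115. Each firm produces q = 4, total output Q = 24, price P = 127.

q_i = 4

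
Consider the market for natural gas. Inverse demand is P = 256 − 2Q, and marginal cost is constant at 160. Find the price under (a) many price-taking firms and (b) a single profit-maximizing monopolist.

Competition: P = 160; Monopoly: P = 208

Under competition P = MC = 160, so Q = (256 − 160)/2 = 48.
A monopolist chooses Q where MR = MC. MR = 256 − 4Q; setting this equal to 160 gives Q = 24 and P = 208.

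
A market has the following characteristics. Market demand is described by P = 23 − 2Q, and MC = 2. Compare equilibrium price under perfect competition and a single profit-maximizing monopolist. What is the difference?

Equilibrium price rises by 10.5

Perfect competition: P = MC = 2, so 23 − 2Q = 2 and Q = 10.5.
The monopolist equates marginal revenue to marginal cost: 23 − 4Q = 2, so Q = 5.25. From demand, P = 12.5.
Change in equilibrium price: 12.5 − 2 = 10.5.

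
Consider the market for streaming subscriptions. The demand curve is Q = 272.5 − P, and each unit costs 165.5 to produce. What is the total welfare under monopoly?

TS = 4293.375

Inverting demand: P = 272.5 − Q.
A monopolist chooses Q where MR = MC. MR = 272.5 − 2Q; setting this equal to 165.5 gives Q = 53.5 and P = 219.
CS = ½·(272.5 − 219)·53.5 = 1431.125; PS = (219 − 165.5)·53.5 = 2862.25; TS = 4293.375.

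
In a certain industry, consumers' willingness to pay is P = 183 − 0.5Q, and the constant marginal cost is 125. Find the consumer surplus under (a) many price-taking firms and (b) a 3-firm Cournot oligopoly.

Under competition P = MC = 125, so Q = (183 − 125)/0.5 = 116.
CS = ½·(183 − 125)·116 = 3364.
Cournot with 3 identical firms: the symmetric best-response condition is 183 − 2q = 125. Each firm produces q = 29, total output Q = 87, price P = 139.5.
CS = ½·(183 − 139.5)·87 = 1892.25.

Competition: CS = 3364; Cournot: CS = 1892.25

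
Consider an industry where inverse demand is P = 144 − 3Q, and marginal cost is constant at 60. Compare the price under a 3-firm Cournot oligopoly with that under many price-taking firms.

Cournot: P = 81; Competition: P = 60

With 3 symmetric Cournot firms, each firm's FOC gives 144 − 12q = 60, so q = 7, Q = 3·7 = 21, and P = 81.
Perfect competition: P = MC = 60, so 144 − 3Q = 60 and Q = 28.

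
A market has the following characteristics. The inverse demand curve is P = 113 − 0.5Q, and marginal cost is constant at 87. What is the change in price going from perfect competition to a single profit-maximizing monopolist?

Perfect competition: P = MC = 87, so 113 − 0.5Q = 87 and Q = 52.
A monopolist chooses Q where MR = MC. MR = 113 − Q; setting this equal to 87 gives Q = 26 and P = 100.
Change in price: 100 − 87 = 13.

P rises by 13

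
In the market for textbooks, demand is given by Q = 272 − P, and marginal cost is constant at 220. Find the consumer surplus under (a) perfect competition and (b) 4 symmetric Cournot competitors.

Competition: CS = 1352; Cournot: CS = 865.28

Inverting demand: P = 272 − Q.
Perfect competition: P = MC = 220, so 272 − Q = 220 and Q = 52.
CS = ½·(272 − 220)·52 = 1352.
Cournot with 4 identical firms: the symmetric best-response condition is 272 − 5q = 220. Each firm produces q = 10.4, total output Q = 41.6, price P = 230.4.
CS = ½·(272 − 230.4)·41.6 = 865.28.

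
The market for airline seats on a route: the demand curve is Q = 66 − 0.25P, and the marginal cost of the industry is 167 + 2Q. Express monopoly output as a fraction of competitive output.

Inverting demand: P = 264 − 4Q.
Monopoly sets MR = MC: 264 − 8Q = 167 + 2Q ⇒ Q = 9.7, P = 264 − 4·9.7 = 225.2.
Under competition P = MC: 264 − 4Q = 167 + 2Q ⇒ Q = 97/6, P = 598/3.
Ratio Q_m/Q_c = 9.7/(97/6) = 0.6.

Q_m/Q_c = 0.6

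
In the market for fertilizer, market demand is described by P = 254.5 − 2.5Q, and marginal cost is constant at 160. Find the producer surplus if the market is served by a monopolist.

A monopolist chooses Q where MR = MC. MR = 254.5 − 5Q; setting this equal to 160 gives Q = 18.9 and P = 207.25.
PS = (207.25 − 160)·18.9 = 893.025.

PS = 893.025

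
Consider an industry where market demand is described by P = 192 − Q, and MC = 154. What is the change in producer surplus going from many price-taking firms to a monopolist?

Competitive firms price at marginal cost: P = 154, giving Q = 38.
PS = (154 − 154)·38 = 0.
A monopolist chooses Q where MR = MC. MR = 192 − 2Q; setting this equal to 154 gives Q = 19 and P = 173.
PS = (173 − 154)·19 = 361.
Change in producer surplus: 361 − 0 = 361.

PS rises by 361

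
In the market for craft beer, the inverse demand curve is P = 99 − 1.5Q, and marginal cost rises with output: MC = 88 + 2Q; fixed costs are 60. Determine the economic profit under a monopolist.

Monopoly sets MR = MC: 99 − 3Q = 88 + 2Q ⇒ Q = 2.2, P = 99 − 1.5·2.2 = 95.7.
Profit = 95.7·2.2 − (88·2.2 + ½·2·2.2²) − 60 = −47.9.

Profit = −47.9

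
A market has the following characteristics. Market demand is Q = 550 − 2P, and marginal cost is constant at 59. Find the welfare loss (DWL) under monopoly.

DWL = 11664

Inverting demand: P = 275 − 0.5Q.
Perfect competition: P = MC = 59, so 275 − 0.5Q = 59 and Q = 432.
The monopolist equates marginal revenue to marginal cost: 275 − Q = 59, so Q = 216. From demand, P = 167.
DWL is the triangle between Q = 216 and Q = 432: ½·(432 − 216)·(167 − 59) = 11664.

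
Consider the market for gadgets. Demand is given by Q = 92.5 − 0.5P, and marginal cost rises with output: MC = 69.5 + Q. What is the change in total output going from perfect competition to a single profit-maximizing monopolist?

Total output falls by 15.4

Inverting demand: P = 185 − 2Q.
Competitive equilibrium sets price equal to marginal cost: 185 − 2Q = 69.5 + Q, so Q = 38.5 and P = 108.
Monopoly sets MR = MC: 185 − 4Q = 69.5 + Q ⇒ Q = 23.1, P = 185 − 2·23.1 = 138.8.
Change in total output: 23.1 − 38.5 = −15.4.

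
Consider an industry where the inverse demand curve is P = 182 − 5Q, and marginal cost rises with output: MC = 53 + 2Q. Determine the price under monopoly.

The monopolist equates marginal revenue to marginal cost: 182 − 10Q = 53 + 2Q, so Q = 10.75. From demand, P = 128.25.

P = 128.25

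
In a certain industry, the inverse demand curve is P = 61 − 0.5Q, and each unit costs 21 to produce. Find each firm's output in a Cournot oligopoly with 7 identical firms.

q_i = 10

With 7 symmetric Cournot firms, each firm's FOC gives 61 − 4q = 21, so q = 10, Q = 7·10 = 70, and P = 26.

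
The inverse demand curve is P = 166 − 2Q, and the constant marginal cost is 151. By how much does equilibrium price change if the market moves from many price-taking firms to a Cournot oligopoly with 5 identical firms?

P rises by 2.5

Perfect competition: P = MC = 151, so 166 − 2Q = 151 and Q = 7.5.
With 5 symmetric Cournot firms, each firm's FOC gives 166 − 12q = 151, so q = 1.25, Q = 5·1.25 = 6.25, and P = 153.5.
Change in equilibrium price: 153.5 − 151 = 2.5.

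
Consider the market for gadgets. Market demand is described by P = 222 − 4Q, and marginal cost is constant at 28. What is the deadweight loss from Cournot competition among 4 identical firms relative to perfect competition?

DWL = 188.18

Perfect competition: P = MC = 28, so 222 − 4Q = 28 and Q = 48.5.
With 4 symmetric Cournot firms, each firm's FOC gives 222 − 20q = 28, so q = 9.7, Q = 4·9.7 = 38.8, and P = 66.8.
DWL is the triangle between Q = 38.8 and Q = 48.5: ½·(48.5 − 38.8)·(66.8 − 28) = 188.18.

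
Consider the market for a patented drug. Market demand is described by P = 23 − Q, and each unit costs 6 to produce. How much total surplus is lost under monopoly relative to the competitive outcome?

Under competition P = MC = 6, so Q = (23 − 6)/1 = 17.
The monopolist equates marginal revenue to marginal cost: 23 − 2Q = 6, so Q = 8.5. From demand, P = 14.5.
DWL is the triangle between Q = 8.5 and Q = 17: ½·(17 − 8.5)·(14.5 − 6) = 36.125.

DWL = 36.125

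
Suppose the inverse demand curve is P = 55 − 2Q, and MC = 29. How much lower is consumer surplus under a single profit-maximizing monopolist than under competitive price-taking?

CS falls by 126.75

Under competition P = MC = 29, so Q = (55 − 29)/2 = 13.
CS = ½·(55 − 29)·13 = 169.
The monopolist equates marginal revenue to marginal cost: 55 − 4Q = 29, so Q = 6.5. From demand, P = 42.
CS = ½·(55 − 42)·6.5 = 42.25.
Change in consumer surplus: 42.25 − 169 = −126.75.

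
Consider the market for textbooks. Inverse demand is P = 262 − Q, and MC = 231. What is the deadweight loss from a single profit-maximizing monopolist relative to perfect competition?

Under competition P = MC = 231, so Q = (262 − 231)/1 = 31.
A monopolist chooses Q where MR = MC. MR = 262 − 2Q; setting this equal to 231 gives Q = 15.5 and P = 246.5.
DWL is the triangle between Q = 15.5 and Q = 31: ½·(31 − 15.5)·(246.5 − 231) = 120.125.

DWL = 120.125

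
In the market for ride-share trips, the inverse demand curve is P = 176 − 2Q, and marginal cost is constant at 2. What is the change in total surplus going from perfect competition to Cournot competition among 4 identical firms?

Perfect competition: P = MC = 2, so 176 − 2Q = 2 and Q = 87.
CS = ½·(176 − 2)·87 = 7569; PS = (2 − 2)·87 = 0; TS = 7569.
With 4 symmetric Cournot firms, each firm's FOC gives 176 − 10q = 2, so q = 17.4, Q = 4·17.4 = 69.6, and P = 36.8.
CS = ½·(176 − 36.8)·69.6 = 4844.16; PS = (36.8 − 2)·69.6 = 2422.08; TS = 7266.24.
Change in total surplus: 7266.24 − 7569 = −302.76.

Total surplus falls by 302.76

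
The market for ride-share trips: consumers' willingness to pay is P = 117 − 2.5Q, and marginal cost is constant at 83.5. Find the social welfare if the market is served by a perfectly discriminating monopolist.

Under first-degree price discrimination the firm charges each unit its demand price and produces up to where P = MC, i.e. Q = 13.4. Consumer surplus is zero; producer surplus equals total surplus.
TS = 224.45 (equal to competitive TS).

TS = 224.45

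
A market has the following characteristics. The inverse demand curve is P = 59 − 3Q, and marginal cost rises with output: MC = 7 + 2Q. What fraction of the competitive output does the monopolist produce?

Q_m/Q_c = 0.625

Monopoly sets MR = MC: 59 − 6Q = 7 + 2Q ⇒ Q = 6.5, P = 59 − 3·6.5 = 39.5.
Competitive equilibrium sets price equal to marginal cost: 59 − 3Q = 7 + 2Q, so Q = 10.4 and P = 27.8.
Ratio Q_m/Q_c = 6.5/10.4 = 0.625.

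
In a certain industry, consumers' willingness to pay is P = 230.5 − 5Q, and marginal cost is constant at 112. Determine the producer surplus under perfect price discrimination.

PS = 1404.225

With perfect price discrimination, output is the efficient level Q = 23.7 (where demand meets MC), but every buyer pays their willingness to pay: CS = 0 and PS = total surplus.
PS = ½·(230.5 − 112)·23.7 = 1404.225.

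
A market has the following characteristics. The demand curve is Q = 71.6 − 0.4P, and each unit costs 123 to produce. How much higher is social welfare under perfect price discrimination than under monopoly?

Inverting demand: P = 179 − 2.5Q.
A monopolist chooses Q where MR = MC. MR = 179 − 5Q; setting this equal to 123 gives Q = 11.2 and P = 151.
CS = ½·(179 − 151)·11.2 = 156.8; PS = (151 − 123)·11.2 = 313.6; TS = 470.4.
Under first-degree price discrimination the firm charges each unit its demand price and produces up to where P = MC, i.e. Q = 22.4. Consumer surplus is zero; producer surplus equals total surplus.
TS = 627.2 (equal to competitive TS).
Change in social welfare: 627.2 − 470.4 = 156.8.

TS rises by 156.8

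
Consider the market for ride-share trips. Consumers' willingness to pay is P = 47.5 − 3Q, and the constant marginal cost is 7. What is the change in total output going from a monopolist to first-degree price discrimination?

Monopoly sets MR = MC: 47.5 − 6Q = 7 ⇒ Q = 6.75, P = 47.5 − 3·6.75 = 27.25.
With perfect price discrimination, output is the efficient level Q = 13.5 (where demand meets MC), but every buyer pays their willingness to pay: CS = 0 and PS = total surplus.
Change in total output: 13.5 − 6.75 = 6.75.

Total output rises by 6.75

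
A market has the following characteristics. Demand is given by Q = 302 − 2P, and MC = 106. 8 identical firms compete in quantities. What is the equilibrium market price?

Inverting demand: P = 151 − 0.5Q.
In a 8-firm Cournot equilibrium, symmetry and the first-order condition give q = (151 − 106)/(4.5) = 10. So Q = 80 and P = 111.

P = 111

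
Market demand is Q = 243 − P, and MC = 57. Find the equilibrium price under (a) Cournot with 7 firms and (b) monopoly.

Cournot: P = 80.25; Monopoly: P = 150

Inverting demand: P = 243 − Q.
Cournot with 7 identical firms: the symmetric best-response condition is 243 − 8q = 57. Each firm produces q = 23.25, total output Q = 162.75, price P = 80.25.
Monopoly sets MR = MC: 243 − 2Q = 57 ⇒ Q = 93, P = 243 − 93 = 150.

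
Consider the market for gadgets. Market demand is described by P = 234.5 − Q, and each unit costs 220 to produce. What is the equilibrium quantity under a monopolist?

A monopolist chooses Q where MR = MC. MR = 234.5 − 2Q; setting this equal to 220 gives Q = 7.25 and P = 227.25.

Q = 7.25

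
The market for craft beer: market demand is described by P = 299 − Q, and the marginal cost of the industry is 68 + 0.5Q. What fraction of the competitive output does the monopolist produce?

The monopolist equates marginal revenue to marginal cost: 299 − 2Q = 68 + 0.5Q, so Q = 92.4. From demand, P = 206.6.
Competitive equilibrium sets price equal to marginal cost: 299 − Q = 68 + 0.5Q, so Q = 154 and P = 145.
Ratio Q_m/Q_c = 92.4/154 = 0.6.

Q_m/Q_c = 0.6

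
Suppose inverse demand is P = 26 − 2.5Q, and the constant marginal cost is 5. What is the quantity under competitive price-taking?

Under competition P = MC = 5, so Q = (26 − 5)/2.5 = 8.4.

Q = 8.4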